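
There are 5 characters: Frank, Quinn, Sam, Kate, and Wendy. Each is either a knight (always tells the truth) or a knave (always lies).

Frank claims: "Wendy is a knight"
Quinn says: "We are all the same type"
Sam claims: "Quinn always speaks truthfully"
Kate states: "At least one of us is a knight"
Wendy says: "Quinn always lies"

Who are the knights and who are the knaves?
Frank is a knight.
Quinn is a knave.
Sam is a knave.
Kate is a knight.
Wendy is a knight.

Verification:
- Frank (knight) says "Wendy is a knight" - this is TRUE because Wendy is a knight.
- Quinn (knave) says "We are all the same type" - this is FALSE (a lie) because Frank, Kate, and Wendy are knights and Quinn and Sam are knaves.
- Sam (knave) says "Quinn always speaks truthfully" - this is FALSE (a lie) because Quinn is a knave.
- Kate (knight) says "At least one of us is a knight" - this is TRUE because Frank, Kate, and Wendy are knights.
- Wendy (knight) says "Quinn always lies" - this is TRUE because Quinn is a knave.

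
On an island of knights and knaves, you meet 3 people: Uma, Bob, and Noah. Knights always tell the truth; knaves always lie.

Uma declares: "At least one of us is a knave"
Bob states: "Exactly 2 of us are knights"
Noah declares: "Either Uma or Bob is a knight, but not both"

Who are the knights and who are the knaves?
Uma is a knight.
Bob is a knight.
Noah is a knave.

Verification:
- Uma (knight) says "At least one of us is a knave" - this is TRUE because Noah is a knave.
- Bob (knight) says "Exactly 2 of us are knights" - this is TRUE because there are 2 knights.
- Noah (knave) says "Either Uma or Bob is a knight, but not both" - this is FALSE (a lie) because Uma is a knight and Bob is a knight.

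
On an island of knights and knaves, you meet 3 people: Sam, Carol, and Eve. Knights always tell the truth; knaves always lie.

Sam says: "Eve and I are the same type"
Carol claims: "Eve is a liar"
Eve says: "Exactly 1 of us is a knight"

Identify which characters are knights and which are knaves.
Sam is a knave.
Carol is a knave.
Eve is a knight.

Verification:
- Sam (knave) says "Eve and I are the same type" - this is FALSE (a lie) because Sam is a knave and Eve is a knight.
- Carol (knave) says "Eve is a liar" - this is FALSE (a lie) because Eve is a knight.
- Eve (knight) says "Exactly 1 of us is a knight" - this is TRUE because there are 1 knights.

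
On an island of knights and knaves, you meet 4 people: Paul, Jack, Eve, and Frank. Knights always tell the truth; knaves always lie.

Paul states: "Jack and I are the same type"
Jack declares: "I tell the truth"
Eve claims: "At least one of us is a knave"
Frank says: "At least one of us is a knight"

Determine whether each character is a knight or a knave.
Paul is a knave.
Jack is a knight.
Eve is a knight.
Frank is a knight.

Verification:
- Paul (knave) says "Jack and I are the same type" - this is FALSE (a lie) because Paul is a knave and Jack is a knight.
- Jack (knight) says "I tell the truth" - this is TRUE because Jack is a knight.
- Eve (knight) says "At least one of us is a knave" - this is TRUE because Paul is a knave.
- Frank (knight) says "At least one of us is a knight" - this is TRUE because Jack, Eve, and Frank are knights.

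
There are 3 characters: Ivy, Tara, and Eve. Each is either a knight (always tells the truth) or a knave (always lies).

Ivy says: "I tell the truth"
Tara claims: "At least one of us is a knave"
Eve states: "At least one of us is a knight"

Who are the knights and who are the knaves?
Ivy is a knave.
Tara is a knight.
Eve is a knight.

Verification:
- Ivy (knave) says "I tell the truth" - this is FALSE (a lie) because Ivy is a knave.
- Tara (knight) says "At least one of us is a knave" - this is TRUE because Ivy is a knave.
- Eve (knight) says "At least one of us is a knight" - this is TRUE because Tara and Eve are knights.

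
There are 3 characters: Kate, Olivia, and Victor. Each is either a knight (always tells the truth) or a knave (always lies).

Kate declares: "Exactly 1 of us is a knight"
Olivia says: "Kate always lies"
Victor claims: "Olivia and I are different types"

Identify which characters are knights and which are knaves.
Kate is a knight.
Olivia is a knave.
Victor is a knave.

Verification:
- Kate (knight) says "Exactly 1 of us is a knight" - this is TRUE because there are 1 knights.
- Olivia (knave) says "Kate always lies" - this is FALSE (a lie) because Kate is a knight.
- Victor (knave) says "Olivia and I are different types" - this is FALSE (a lie) because Victor is a knave and Olivia is a knave.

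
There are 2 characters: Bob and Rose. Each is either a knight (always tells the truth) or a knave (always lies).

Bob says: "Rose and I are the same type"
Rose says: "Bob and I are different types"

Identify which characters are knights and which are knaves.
Bob is a knave.
Rose is a knight.

Verification:
- Bob (knave) says "Rose and I are the same type" - this is FALSE (a lie) because Bob is a knave and Rose is a knight.
- Rose (knight) says "Bob and I are different types" - this is TRUE because Rose is a knight and Bob is a knave.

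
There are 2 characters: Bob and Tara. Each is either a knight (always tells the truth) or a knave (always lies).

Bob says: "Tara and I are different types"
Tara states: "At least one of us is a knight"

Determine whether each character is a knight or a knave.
Bob is a knave.
Tara is a knave.

Verification:
- Bob (knave) says "Tara and I are different types" - this is FALSE (a lie) because Bob is a knave and Tara is a knave.
- Tara (knave) says "At least one of us is a knight" - this is FALSE (a lie) because no one is a knight.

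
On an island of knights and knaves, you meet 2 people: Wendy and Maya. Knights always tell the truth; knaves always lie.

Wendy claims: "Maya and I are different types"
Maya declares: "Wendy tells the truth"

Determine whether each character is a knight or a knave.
Wendy is a knave.
Maya is a knave.

Verification:
- Wendy (knave) says "Maya and I are different types" - this is FALSE (a lie) because Wendy is a knave and Maya is a knave.
- Maya (knave) says "Wendy tells the truth" - this is FALSE (a lie) because Wendy is a knave.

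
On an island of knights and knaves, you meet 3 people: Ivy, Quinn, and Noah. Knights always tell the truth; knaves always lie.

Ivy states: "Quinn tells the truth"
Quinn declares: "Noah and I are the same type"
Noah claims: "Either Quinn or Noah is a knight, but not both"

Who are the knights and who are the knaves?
Ivy is a knave.
Quinn is a knave.
Noah is a knight.

Verification:
- Ivy (knave) says "Quinn tells the truth" - this is FALSE (a lie) because Quinn is a knave.
- Quinn (knave) says "Noah and I are the same type" - this is FALSE (a lie) because Quinn is a knave and Noah is a knight.
- Noah (knight) says "Either Quinn or Noah is a knight, but not both" - this is TRUE because Quinn is a knave and Noah is a knight.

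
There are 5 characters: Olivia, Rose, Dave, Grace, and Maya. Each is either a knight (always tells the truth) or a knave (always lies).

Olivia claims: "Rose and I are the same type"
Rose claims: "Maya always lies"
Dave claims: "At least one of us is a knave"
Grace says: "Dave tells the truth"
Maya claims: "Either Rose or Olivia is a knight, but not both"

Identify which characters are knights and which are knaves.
Olivia is a knight.
Rose is a knight.
Dave is a knight.
Grace is a knight.
Maya is a knave.

Verification:
- Olivia (knight) says "Rose and I are the same type" - this is TRUE because Olivia is a knight and Rose is a knight.
- Rose (knight) says "Maya always lies" - this is TRUE because Maya is a knave.
- Dave (knight) says "At least one of us is a knave" - this is TRUE because Maya is a knave.
- Grace (knight) says "Dave tells the truth" - this is TRUE because Dave is a knight.
- Maya (knave) says "Either Rose or Olivia is a knight, but not both" - this is FALSE (a lie) because Rose is a knight and Olivia is a knight.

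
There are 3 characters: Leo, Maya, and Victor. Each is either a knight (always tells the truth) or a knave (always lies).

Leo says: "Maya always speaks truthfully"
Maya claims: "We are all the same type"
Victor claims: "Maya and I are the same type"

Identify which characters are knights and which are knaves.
Leo is a knight.
Maya is a knight.
Victor is a knight.

Verification:
- Leo (knight) says "Maya always speaks truthfully" - this is TRUE because Maya is a knight.
- Maya (knight) says "We are all the same type" - this is TRUE because Leo, Maya, and Victor are knights.
- Victor (knight) says "Maya and I are the same type" - this is TRUE because Victor is a knight and Maya is a knight.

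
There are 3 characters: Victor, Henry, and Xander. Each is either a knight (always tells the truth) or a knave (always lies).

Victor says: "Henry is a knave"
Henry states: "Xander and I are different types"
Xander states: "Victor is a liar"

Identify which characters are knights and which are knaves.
Victor is a knight.
Henry is a knave.
Xander is a knave.

Verification:
- Victor (knight) says "Henry is a knave" - this is TRUE because Henry is a knave.
- Henry (knave) says "Xander and I are different types" - this is FALSE (a lie) because Henry is a knave and Xander is a knave.
- Xander (knave) says "Victor is a liar" - this is FALSE (a lie) because Victor is a knight.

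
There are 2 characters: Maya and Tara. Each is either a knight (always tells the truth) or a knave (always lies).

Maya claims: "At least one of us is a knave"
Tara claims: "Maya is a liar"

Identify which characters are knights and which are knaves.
Maya is a knight.
Tara is a knave.

Verification:
- Maya (knight) says "At least one of us is a knave" - this is TRUE because Tara is a knave.
- Tara (knave) says "Maya is a liar" - this is FALSE (a lie) because Maya is a knight.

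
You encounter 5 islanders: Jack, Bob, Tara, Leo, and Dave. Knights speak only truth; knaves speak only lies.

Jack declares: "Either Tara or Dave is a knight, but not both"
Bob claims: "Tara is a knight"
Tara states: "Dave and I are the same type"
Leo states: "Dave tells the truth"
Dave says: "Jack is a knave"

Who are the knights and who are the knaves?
Jack is a knave.
Bob is a knight.
Tara is a knight.
Leo is a knight.
Dave is a knight.

Verification:
- Jack (knave) says "Either Tara or Dave is a knight, but not both" - this is FALSE (a lie) because Tara is a knight and Dave is a knight.
- Bob (knight) says "Tara is a knight" - this is TRUE because Tara is a knight.
- Tara (knight) says "Dave and I are the same type" - this is TRUE because Tara is a knight and Dave is a knight.
- Leo (knight) says "Dave tells the truth" - this is TRUE because Dave is a knight.
- Dave (knight) says "Jack is a knave" - this is TRUE because Jack is a knave.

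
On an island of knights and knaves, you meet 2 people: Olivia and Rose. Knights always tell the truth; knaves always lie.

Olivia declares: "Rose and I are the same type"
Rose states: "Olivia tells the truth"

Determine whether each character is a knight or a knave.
Olivia is a knight.
Rose is a knight.

Verification:
- Olivia (knight) says "Rose and I are the same type" - this is TRUE because Olivia is a knight and Rose is a knight.
- Rose (knight) says "Olivia tells the truth" - this is TRUE because Olivia is a knight.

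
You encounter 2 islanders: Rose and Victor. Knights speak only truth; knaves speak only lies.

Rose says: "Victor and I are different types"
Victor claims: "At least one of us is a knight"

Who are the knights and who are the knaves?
Rose is a knave.
Victor is a knave.

Verification:
- Rose (knave) says "Victor and I are different types" - this is FALSE (a lie) because Rose is a knave and Victor is a knave.
- Victor (knave) says "At least one of us is a knight" - this is FALSE (a lie) because no one is a knight.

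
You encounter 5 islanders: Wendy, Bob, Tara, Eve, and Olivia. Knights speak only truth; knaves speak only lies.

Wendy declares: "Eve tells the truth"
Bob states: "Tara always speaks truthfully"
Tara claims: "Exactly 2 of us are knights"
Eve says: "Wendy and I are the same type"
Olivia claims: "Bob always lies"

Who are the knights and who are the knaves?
Wendy is a knight.
Bob is a knave.
Tara is a knave.
Eve is a knight.
Olivia is a knight.

Verification:
- Wendy (knight) says "Eve tells the truth" - this is TRUE because Eve is a knight.
- Bob (knave) says "Tara always speaks truthfully" - this is FALSE (a lie) because Tara is a knave.
- Tara (knave) says "Exactly 2 of us are knights" - this is FALSE (a lie) because there are 3 knights.
- Eve (knight) says "Wendy and I are the same type" - this is TRUE because Eve is a knight and Wendy is a knight.
- Olivia (knight) says "Bob always lies" - this is TRUE because Bob is a knave.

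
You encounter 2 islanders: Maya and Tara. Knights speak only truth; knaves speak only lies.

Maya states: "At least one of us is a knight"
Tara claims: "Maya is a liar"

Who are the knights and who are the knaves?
Maya is a knight.
Tara is a knave.

Verification:
- Maya (knight) says "At least one of us is a knight" - this is TRUE because Maya is a knight.
- Tara (knave) says "Maya is a liar" - this is FALSE (a lie) because Maya is a knight.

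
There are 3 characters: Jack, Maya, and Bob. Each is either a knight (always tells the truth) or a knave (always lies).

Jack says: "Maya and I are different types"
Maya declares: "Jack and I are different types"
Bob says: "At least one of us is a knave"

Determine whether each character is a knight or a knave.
Jack is a knave.
Maya is a knave.
Bob is a knight.

Verification:
- Jack (knave) says "Maya and I are different types" - this is FALSE (a lie) because Jack is a knave and Maya is a knave.
- Maya (knave) says "Jack and I are different types" - this is FALSE (a lie) because Maya is a knave and Jack is a knave.
- Bob (knight) says "At least one of us is a knave" - this is TRUE because Jack and Maya are knaves.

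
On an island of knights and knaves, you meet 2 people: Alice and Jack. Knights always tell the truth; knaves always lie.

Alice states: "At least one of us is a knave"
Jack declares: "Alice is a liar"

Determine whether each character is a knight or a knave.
Alice is a knight.
Jack is a knave.

Verification:
- Alice (knight) says "At least one of us is a knave" - this is TRUE because Jack is a knave.
- Jack (knave) says "Alice is a liar" - this is FALSE (a lie) because Alice is a knight.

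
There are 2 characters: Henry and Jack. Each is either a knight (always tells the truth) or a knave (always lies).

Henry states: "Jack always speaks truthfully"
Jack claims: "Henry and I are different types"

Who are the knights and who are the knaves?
Henry is a knave.
Jack is a knave.

Verification:
- Henry (knave) says "Jack always speaks truthfully" - this is FALSE (a lie) because Jack is a knave.
- Jack (knave) says "Henry and I are different types" - this is FALSE (a lie) because Jack is a knave and Henry is a knave.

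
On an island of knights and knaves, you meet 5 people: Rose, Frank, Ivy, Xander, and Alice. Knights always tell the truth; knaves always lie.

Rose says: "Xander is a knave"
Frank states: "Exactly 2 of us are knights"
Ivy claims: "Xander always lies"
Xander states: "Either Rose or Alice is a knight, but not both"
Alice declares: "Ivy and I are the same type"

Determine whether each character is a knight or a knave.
Rose is a knight.
Frank is a knave.
Ivy is a knight.
Xander is a knave.
Alice is a knight.

Verification:
- Rose (knight) says "Xander is a knave" - this is TRUE because Xander is a knave.
- Frank (knave) says "Exactly 2 of us are knights" - this is FALSE (a lie) because there are 3 knights.
- Ivy (knight) says "Xander always lies" - this is TRUE because Xander is a knave.
- Xander (knave) says "Either Rose or Alice is a knight, but not both" - this is FALSE (a lie) because Rose is a knight and Alice is a knight.
- Alice (knight) says "Ivy and I are the same type" - this is TRUE because Alice is a knight and Ivy is a knight.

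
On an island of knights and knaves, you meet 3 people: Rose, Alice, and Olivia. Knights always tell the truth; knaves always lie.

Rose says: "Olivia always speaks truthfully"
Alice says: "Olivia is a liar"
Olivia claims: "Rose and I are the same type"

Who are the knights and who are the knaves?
Rose is a knight.
Alice is a knave.
Olivia is a knight.

Verification:
- Rose (knight) says "Olivia always speaks truthfully" - this is TRUE because Olivia is a knight.
- Alice (knave) says "Olivia is a liar" - this is FALSE (a lie) because Olivia is a knight.
- Olivia (knight) says "Rose and I are the same type" - this is TRUE because Olivia is a knight and Rose is a knight.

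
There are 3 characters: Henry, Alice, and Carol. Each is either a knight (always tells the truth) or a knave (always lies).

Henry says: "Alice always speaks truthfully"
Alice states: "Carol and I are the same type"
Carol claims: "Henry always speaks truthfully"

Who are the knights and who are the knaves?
Henry is a knight.
Alice is a knight.
Carol is a knight.

Verification:
- Henry (knight) says "Alice always speaks truthfully" - this is TRUE because Alice is a knight.
- Alice (knight) says "Carol and I are the same type" - this is TRUE because Alice is a knight and Carol is a knight.
- Carol (knight) says "Henry always speaks truthfully" - this is TRUE because Henry is a knight.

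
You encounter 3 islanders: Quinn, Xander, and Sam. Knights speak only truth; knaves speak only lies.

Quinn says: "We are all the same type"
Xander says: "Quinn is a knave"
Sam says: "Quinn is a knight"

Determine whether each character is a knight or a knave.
Quinn is a knave.
Xander is a knight.
Sam is a knave.

Verification:
- Quinn (knave) says "We are all the same type" - this is FALSE (a lie) because Xander is a knight and Quinn and Sam are knaves.
- Xander (knight) says "Quinn is a knave" - this is TRUE because Quinn is a knave.
- Sam (knave) says "Quinn is a knight" - this is FALSE (a lie) because Quinn is a knave.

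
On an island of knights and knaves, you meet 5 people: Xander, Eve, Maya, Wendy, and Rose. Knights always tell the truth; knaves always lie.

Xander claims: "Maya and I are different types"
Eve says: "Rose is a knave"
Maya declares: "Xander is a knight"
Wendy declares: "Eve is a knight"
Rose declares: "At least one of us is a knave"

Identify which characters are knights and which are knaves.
Xander is a knave.
Eve is a knave.
Maya is a knave.
Wendy is a knave.
Rose is a knight.

Verification:
- Xander (knave) says "Maya and I are different types" - this is FALSE (a lie) because Xander is a knave and Maya is a knave.
- Eve (knave) says "Rose is a knave" - this is FALSE (a lie) because Rose is a knight.
- Maya (knave) says "Xander is a knight" - this is FALSE (a lie) because Xander is a knave.
- Wendy (knave) says "Eve is a knight" - this is FALSE (a lie) because Eve is a knave.
- Rose (knight) says "At least one of us is a knave" - this is TRUE because Xander, Eve, Maya, and Wendy are knaves.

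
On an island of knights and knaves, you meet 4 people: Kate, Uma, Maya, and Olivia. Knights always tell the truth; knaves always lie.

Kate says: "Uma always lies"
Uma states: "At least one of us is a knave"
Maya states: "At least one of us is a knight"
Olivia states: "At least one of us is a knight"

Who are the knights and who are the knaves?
Kate is a knave.
Uma is a knight.
Maya is a knight.
Olivia is a knight.

Verification:
- Kate (knave) says "Uma always lies" - this is FALSE (a lie) because Uma is a knight.
- Uma (knight) says "At least one of us is a knave" - this is TRUE because Kate is a knave.
- Maya (knight) says "At least one of us is a knight" - this is TRUE because Uma, Maya, and Olivia are knights.
- Olivia (knight) says "At least one of us is a knight" - this is TRUE because Uma, Maya, and Olivia are knights.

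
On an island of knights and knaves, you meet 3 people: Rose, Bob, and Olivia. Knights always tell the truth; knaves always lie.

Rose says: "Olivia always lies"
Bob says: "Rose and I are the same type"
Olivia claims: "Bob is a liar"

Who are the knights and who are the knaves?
Rose is a knight.
Bob is a knight.
Olivia is a knave.

Verification:
- Rose (knight) says "Olivia always lies" - this is TRUE because Olivia is a knave.
- Bob (knight) says "Rose and I are the same type" - this is TRUE because Bob is a knight and Rose is a knight.
- Olivia (knave) says "Bob is a liar" - this is FALSE (a lie) because Bob is a knight.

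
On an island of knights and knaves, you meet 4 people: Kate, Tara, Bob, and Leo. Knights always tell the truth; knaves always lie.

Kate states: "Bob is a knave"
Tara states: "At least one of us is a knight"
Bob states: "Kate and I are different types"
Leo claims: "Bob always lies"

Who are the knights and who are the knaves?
Kate is a knave.
Tara is a knight.
Bob is a knight.
Leo is a knave.

Verification:
- Kate (knave) says "Bob is a knave" - this is FALSE (a lie) because Bob is a knight.
- Tara (knight) says "At least one of us is a knight" - this is TRUE because Tara and Bob are knights.
- Bob (knight) says "Kate and I are different types" - this is TRUE because Bob is a knight and Kate is a knave.
- Leo (knave) says "Bob always lies" - this is FALSE (a lie) because Bob is a knight.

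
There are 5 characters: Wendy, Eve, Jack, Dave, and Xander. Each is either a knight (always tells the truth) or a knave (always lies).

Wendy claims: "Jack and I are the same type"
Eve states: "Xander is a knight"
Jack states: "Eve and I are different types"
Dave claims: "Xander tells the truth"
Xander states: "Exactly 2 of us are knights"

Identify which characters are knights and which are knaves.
Wendy is a knave.
Eve is a knave.
Jack is a knight.
Dave is a knave.
Xander is a knave.

Verification:
- Wendy (knave) says "Jack and I are the same type" - this is FALSE (a lie) because Wendy is a knave and Jack is a knight.
- Eve (knave) says "Xander is a knight" - this is FALSE (a lie) because Xander is a knave.
- Jack (knight) says "Eve and I are different types" - this is TRUE because Jack is a knight and Eve is a knave.
- Dave (knave) says "Xander tells the truth" - this is FALSE (a lie) because Xander is a knave.
- Xander (knave) says "Exactly 2 of us are knights" - this is FALSE (a lie) because there are 1 knights.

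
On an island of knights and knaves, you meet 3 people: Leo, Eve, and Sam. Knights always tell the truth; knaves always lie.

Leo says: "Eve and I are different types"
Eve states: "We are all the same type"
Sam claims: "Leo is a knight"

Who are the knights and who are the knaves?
Leo is a knight.
Eve is a knave.
Sam is a knight.

Verification:
- Leo (knight) says "Eve and I are different types" - this is TRUE because Leo is a knight and Eve is a knave.
- Eve (knave) says "We are all the same type" - this is FALSE (a lie) because Leo and Sam are knights and Eve is a knave.
- Sam (knight) says "Leo is a knight" - this is TRUE because Leo is a knight.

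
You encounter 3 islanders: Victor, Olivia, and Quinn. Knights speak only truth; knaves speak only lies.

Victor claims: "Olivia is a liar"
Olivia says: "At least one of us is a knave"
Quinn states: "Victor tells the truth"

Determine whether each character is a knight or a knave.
Victor is a knave.
Olivia is a knight.
Quinn is a knave.

Verification:
- Victor (knave) says "Olivia is a liar" - this is FALSE (a lie) because Olivia is a knight.
- Olivia (knight) says "At least one of us is a knave" - this is TRUE because Victor and Quinn are knaves.
- Quinn (knave) says "Victor tells the truth" - this is FALSE (a lie) because Victor is a knave.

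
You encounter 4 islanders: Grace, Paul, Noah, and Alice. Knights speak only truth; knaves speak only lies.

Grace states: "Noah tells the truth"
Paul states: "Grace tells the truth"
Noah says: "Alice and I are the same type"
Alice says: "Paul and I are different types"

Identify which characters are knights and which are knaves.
Grace is a knave.
Paul is a knave.
Noah is a knave.
Alice is a knight.

Verification:
- Grace (knave) says "Noah tells the truth" - this is FALSE (a lie) because Noah is a knave.
- Paul (knave) says "Grace tells the truth" - this is FALSE (a lie) because Grace is a knave.
- Noah (knave) says "Alice and I are the same type" - this is FALSE (a lie) because Noah is a knave and Alice is a knight.
- Alice (knight) says "Paul and I are different types" - this is TRUE because Alice is a knight and Paul is a knave.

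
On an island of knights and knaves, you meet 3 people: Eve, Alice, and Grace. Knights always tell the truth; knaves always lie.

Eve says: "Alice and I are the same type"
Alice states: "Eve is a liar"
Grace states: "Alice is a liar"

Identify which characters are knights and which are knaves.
Eve is a knave.
Alice is a knight.
Grace is a knave.

Verification:
- Eve (knave) says "Alice and I are the same type" - this is FALSE (a lie) because Eve is a knave and Alice is a knight.
- Alice (knight) says "Eve is a liar" - this is TRUE because Eve is a knave.
- Grace (knave) says "Alice is a liar" - this is FALSE (a lie) because Alice is a knight.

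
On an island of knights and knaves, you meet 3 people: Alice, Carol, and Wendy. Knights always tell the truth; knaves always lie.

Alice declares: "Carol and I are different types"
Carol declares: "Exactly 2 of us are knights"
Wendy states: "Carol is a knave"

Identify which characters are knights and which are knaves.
Alice is a knave.
Carol is a knave.
Wendy is a knight.

Verification:
- Alice (knave) says "Carol and I are different types" - this is FALSE (a lie) because Alice is a knave and Carol is a knave.
- Carol (knave) says "Exactly 2 of us are knights" - this is FALSE (a lie) because there are 1 knights.
- Wendy (knight) says "Carol is a knave" - this is TRUE because Carol is a knave.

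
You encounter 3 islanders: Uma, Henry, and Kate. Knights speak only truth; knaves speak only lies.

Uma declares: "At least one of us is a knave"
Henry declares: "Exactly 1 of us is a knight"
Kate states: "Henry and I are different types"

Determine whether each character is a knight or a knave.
Uma is a knight.
Henry is a knave.
Kate is a knight.

Verification:
- Uma (knight) says "At least one of us is a knave" - this is TRUE because Henry is a knave.
- Henry (knave) says "Exactly 1 of us is a knight" - this is FALSE (a lie) because there are 2 knights.
- Kate (knight) says "Henry and I are different types" - this is TRUE because Kate is a knight and Henry is a knave.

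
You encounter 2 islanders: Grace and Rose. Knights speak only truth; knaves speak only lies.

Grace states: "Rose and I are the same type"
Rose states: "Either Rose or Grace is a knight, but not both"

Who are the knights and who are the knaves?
Grace is a knave.
Rose is a knight.

Verification:
- Grace (knave) says "Rose and I are the same type" - this is FALSE (a lie) because Grace is a knave and Rose is a knight.
- Rose (knight) says "Either Rose or Grace is a knight, but not both" - this is TRUE because Rose is a knight and Grace is a knave.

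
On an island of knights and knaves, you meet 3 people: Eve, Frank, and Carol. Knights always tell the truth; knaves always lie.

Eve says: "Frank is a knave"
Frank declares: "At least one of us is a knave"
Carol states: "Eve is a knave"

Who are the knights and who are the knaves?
Eve is a knave.
Frank is a knight.
Carol is a knight.

Verification:
- Eve (knave) says "Frank is a knave" - this is FALSE (a lie) because Frank is a knight.
- Frank (knight) says "At least one of us is a knave" - this is TRUE because Eve is a knave.
- Carol (knight) says "Eve is a knave" - this is TRUE because Eve is a knave.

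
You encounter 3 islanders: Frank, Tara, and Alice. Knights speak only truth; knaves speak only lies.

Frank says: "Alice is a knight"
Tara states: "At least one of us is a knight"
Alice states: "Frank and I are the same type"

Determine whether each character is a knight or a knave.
Frank is a knight.
Tara is a knight.
Alice is a knight.

Verification:
- Frank (knight) says "Alice is a knight" - this is TRUE because Alice is a knight.
- Tara (knight) says "At least one of us is a knight" - this is TRUE because Frank, Tara, and Alice are knights.
- Alice (knight) says "Frank and I are the same type" - this is TRUE because Alice is a knight and Frank is a knight.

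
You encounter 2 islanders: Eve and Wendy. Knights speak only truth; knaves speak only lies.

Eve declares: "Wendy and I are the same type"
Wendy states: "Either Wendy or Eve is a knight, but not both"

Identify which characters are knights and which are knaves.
Eve is a knave.
Wendy is a knight.

Verification:
- Eve (knave) says "Wendy and I are the same type" - this is FALSE (a lie) because Eve is a knave and Wendy is a knight.
- Wendy (knight) says "Either Wendy or Eve is a knight, but not both" - this is TRUE because Wendy is a knight and Eve is a knave.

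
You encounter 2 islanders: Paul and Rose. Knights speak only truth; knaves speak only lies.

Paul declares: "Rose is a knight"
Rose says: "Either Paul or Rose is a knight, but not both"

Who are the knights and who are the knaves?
Paul is a knave.
Rose is a knave.

Verification:
- Paul (knave) says "Rose is a knight" - this is FALSE (a lie) because Rose is a knave.
- Rose (knave) says "Either Paul or Rose is a knight, but not both" - this is FALSE (a lie) because Paul is a knave and Rose is a knave.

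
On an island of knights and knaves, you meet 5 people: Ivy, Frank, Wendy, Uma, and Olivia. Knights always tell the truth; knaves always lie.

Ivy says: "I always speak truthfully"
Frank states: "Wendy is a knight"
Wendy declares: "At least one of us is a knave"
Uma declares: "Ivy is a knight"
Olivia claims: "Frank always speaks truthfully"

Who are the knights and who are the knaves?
Ivy is a knave.
Frank is a knight.
Wendy is a knight.
Uma is a knave.
Olivia is a knight.

Verification:
- Ivy (knave) says "I always speak truthfully" - this is FALSE (a lie) because Ivy is a knave.
- Frank (knight) says "Wendy is a knight" - this is TRUE because Wendy is a knight.
- Wendy (knight) says "At least one of us is a knave" - this is TRUE because Ivy and Uma are knaves.
- Uma (knave) says "Ivy is a knight" - this is FALSE (a lie) because Ivy is a knave.
- Olivia (knight) says "Frank always speaks truthfully" - this is TRUE because Frank is a knight.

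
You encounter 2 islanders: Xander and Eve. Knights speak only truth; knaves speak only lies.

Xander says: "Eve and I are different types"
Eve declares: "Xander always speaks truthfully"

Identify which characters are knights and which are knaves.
Xander is a knave.
Eve is a knave.

Verification:
- Xander (knave) says "Eve and I are different types" - this is FALSE (a lie) because Xander is a knave and Eve is a knave.
- Eve (knave) says "Xander always speaks truthfully" - this is FALSE (a lie) because Xander is a knave.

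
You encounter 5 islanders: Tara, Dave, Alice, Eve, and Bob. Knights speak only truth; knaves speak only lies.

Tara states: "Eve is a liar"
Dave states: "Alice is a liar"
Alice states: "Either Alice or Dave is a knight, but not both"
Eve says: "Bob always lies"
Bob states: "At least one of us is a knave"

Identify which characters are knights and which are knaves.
Tara is a knight.
Dave is a knave.
Alice is a knight.
Eve is a knave.
Bob is a knight.

Verification:
- Tara (knight) says "Eve is a liar" - this is TRUE because Eve is a knave.
- Dave (knave) says "Alice is a liar" - this is FALSE (a lie) because Alice is a knight.
- Alice (knight) says "Either Alice or Dave is a knight, but not both" - this is TRUE because Alice is a knight and Dave is a knave.
- Eve (knave) says "Bob always lies" - this is FALSE (a lie) because Bob is a knight.
- Bob (knight) says "At least one of us is a knave" - this is TRUE because Dave and Eve are knaves.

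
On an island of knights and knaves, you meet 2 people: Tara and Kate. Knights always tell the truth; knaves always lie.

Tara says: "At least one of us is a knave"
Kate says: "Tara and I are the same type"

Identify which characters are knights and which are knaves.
Tara is a knight.
Kate is a knave.

Verification:
- Tara (knight) says "At least one of us is a knave" - this is TRUE because Kate is a knave.
- Kate (knave) says "Tara and I are the same type" - this is FALSE (a lie) because Kate is a knave and Tara is a knight.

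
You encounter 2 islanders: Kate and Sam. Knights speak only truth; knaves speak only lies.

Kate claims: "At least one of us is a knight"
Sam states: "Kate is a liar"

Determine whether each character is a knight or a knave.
Kate is a knight.
Sam is a knave.

Verification:
- Kate (knight) says "At least one of us is a knight" - this is TRUE because Kate is a knight.
- Sam (knave) says "Kate is a liar" - this is FALSE (a lie) because Kate is a knight.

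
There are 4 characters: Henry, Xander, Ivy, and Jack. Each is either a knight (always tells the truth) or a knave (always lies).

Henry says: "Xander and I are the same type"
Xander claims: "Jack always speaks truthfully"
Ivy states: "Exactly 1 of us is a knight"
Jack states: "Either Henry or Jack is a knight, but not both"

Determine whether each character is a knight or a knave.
Henry is a knave.
Xander is a knight.
Ivy is a knave.
Jack is a knight.

Verification:
- Henry (knave) says "Xander and I are the same type" - this is FALSE (a lie) because Henry is a knave and Xander is a knight.
- Xander (knight) says "Jack always speaks truthfully" - this is TRUE because Jack is a knight.
- Ivy (knave) says "Exactly 1 of us is a knight" - this is FALSE (a lie) because there are 2 knights.
- Jack (knight) says "Either Henry or Jack is a knight, but not both" - this is TRUE because Henry is a knave and Jack is a knight.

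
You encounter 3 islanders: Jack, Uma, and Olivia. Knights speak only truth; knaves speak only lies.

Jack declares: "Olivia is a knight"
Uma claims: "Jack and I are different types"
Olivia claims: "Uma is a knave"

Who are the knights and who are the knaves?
Jack is a knave.
Uma is a knight.
Olivia is a knave.

Verification:
- Jack (knave) says "Olivia is a knight" - this is FALSE (a lie) because Olivia is a knave.
- Uma (knight) says "Jack and I are different types" - this is TRUE because Uma is a knight and Jack is a knave.
- Olivia (knave) says "Uma is a knave" - this is FALSE (a lie) because Uma is a knight.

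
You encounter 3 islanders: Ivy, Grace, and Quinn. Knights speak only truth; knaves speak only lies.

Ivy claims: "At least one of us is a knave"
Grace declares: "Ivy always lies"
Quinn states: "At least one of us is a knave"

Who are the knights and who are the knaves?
Ivy is a knight.
Grace is a knave.
Quinn is a knight.

Verification:
- Ivy (knight) says "At least one of us is a knave" - this is TRUE because Grace is a knave.
- Grace (knave) says "Ivy always lies" - this is FALSE (a lie) because Ivy is a knight.
- Quinn (knight) says "At least one of us is a knave" - this is TRUE because Grace is a knave.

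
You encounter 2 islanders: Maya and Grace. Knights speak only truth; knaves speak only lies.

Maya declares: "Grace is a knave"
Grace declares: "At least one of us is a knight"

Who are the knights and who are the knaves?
Maya is a knave.
Grace is a knight.

Verification:
- Maya (knave) says "Grace is a knave" - this is FALSE (a lie) because Grace is a knight.
- Grace (knight) says "At least one of us is a knight" - this is TRUE because Grace is a knight.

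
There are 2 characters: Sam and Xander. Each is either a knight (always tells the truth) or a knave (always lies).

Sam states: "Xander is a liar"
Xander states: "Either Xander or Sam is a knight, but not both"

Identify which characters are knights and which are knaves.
Sam is a knave.
Xander is a knight.

Verification:
- Sam (knave) says "Xander is a liar" - this is FALSE (a lie) because Xander is a knight.
- Xander (knight) says "Either Xander or Sam is a knight, but not both" - this is TRUE because Xander is a knight and Sam is a knave.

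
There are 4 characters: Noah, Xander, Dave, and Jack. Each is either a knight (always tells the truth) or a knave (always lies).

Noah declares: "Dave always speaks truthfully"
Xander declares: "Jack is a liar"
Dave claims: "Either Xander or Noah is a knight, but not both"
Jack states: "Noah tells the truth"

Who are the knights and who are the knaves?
Noah is a knight.
Xander is a knave.
Dave is a knight.
Jack is a knight.

Verification:
- Noah (knight) says "Dave always speaks truthfully" - this is TRUE because Dave is a knight.
- Xander (knave) says "Jack is a liar" - this is FALSE (a lie) because Jack is a knight.
- Dave (knight) says "Either Xander or Noah is a knight, but not both" - this is TRUE because Xander is a knave and Noah is a knight.
- Jack (knight) says "Noah tells the truth" - this is TRUE because Noah is a knight.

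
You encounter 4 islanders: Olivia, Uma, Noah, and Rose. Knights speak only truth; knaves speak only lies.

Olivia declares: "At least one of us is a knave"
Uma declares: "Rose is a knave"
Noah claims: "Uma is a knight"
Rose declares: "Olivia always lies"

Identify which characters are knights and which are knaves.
Olivia is a knight.
Uma is a knight.
Noah is a knight.
Rose is a knave.

Verification:
- Olivia (knight) says "At least one of us is a knave" - this is TRUE because Rose is a knave.
- Uma (knight) says "Rose is a knave" - this is TRUE because Rose is a knave.
- Noah (knight) says "Uma is a knight" - this is TRUE because Uma is a knight.
- Rose (knave) says "Olivia always lies" - this is FALSE (a lie) because Olivia is a knight.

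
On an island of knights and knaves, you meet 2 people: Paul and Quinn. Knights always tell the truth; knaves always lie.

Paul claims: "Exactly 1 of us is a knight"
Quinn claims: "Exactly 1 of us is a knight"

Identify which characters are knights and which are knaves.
Paul is a knave.
Quinn is a knave.

Verification:
- Paul (knave) says "Exactly 1 of us is a knight" - this is FALSE (a lie) because there are 0 knights.
- Quinn (knave) says "Exactly 1 of us is a knight" - this is FALSE (a lie) because there are 0 knights.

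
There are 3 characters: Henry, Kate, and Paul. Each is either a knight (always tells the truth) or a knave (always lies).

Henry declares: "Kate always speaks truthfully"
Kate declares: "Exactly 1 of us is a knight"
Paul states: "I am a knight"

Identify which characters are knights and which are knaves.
Henry is a knave.
Kate is a knave.
Paul is a knave.

Verification:
- Henry (knave) says "Kate always speaks truthfully" - this is FALSE (a lie) because Kate is a knave.
- Kate (knave) says "Exactly 1 of us is a knight" - this is FALSE (a lie) because there are 0 knights.
- Paul (knave) says "I am a knight" - this is FALSE (a lie) because Paul is a knave.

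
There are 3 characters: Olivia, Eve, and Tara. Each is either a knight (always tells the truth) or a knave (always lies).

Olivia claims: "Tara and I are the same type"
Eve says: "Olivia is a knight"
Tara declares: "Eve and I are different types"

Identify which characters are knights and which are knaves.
Olivia is a knave.
Eve is a knave.
Tara is a knight.

Verification:
- Olivia (knave) says "Tara and I are the same type" - this is FALSE (a lie) because Olivia is a knave and Tara is a knight.
- Eve (knave) says "Olivia is a knight" - this is FALSE (a lie) because Olivia is a knave.
- Tara (knight) says "Eve and I are different types" - this is TRUE because Tara is a knight and Eve is a knave.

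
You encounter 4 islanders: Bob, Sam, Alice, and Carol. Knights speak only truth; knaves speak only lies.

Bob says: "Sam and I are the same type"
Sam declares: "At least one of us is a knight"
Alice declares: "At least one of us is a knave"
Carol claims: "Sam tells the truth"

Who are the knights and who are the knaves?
Bob is a knave.
Sam is a knight.
Alice is a knight.
Carol is a knight.

Verification:
- Bob (knave) says "Sam and I are the same type" - this is FALSE (a lie) because Bob is a knave and Sam is a knight.
- Sam (knight) says "At least one of us is a knight" - this is TRUE because Sam, Alice, and Carol are knights.
- Alice (knight) says "At least one of us is a knave" - this is TRUE because Bob is a knave.
- Carol (knight) says "Sam tells the truth" - this is TRUE because Sam is a knight.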